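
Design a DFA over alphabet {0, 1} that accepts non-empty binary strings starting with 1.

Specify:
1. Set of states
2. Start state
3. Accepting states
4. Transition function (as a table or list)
One valid DFA (any DFA recognizing the same language is acceptable):
States: {q0, q1, q2}
Start: q0
Accepting: {q1}
Transitions (accepting states marked with *):
State | 0 | 1 | Accepting
-------------------------
q0    | q2 | q1 |  
q1    | q1 | q1 | *
q2    | q2 | q2 |  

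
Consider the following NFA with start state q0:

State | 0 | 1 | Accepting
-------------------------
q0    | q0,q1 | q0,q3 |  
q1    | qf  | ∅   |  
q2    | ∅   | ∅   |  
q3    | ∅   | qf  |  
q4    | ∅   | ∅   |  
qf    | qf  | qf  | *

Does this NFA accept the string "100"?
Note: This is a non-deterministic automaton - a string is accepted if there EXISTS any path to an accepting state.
Track the set of states the NFA could be in: start {q0}
Read '1': {q0} → {q0, q3}
Read '0': {q0, q3} → {q0, q1}
Read '0': {q0, q1} → {q0, q1, qf}
Final set {q0, q1, qf} contains accepting state(s) {qf} → accepted.

Final answer: Yes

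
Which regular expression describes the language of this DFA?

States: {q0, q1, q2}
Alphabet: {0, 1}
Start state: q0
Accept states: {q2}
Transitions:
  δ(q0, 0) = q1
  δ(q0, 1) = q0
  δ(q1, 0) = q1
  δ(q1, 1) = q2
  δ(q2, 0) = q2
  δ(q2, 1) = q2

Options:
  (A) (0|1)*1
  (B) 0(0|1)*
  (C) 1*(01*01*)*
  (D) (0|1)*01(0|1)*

Testing sample strings against the DFA:
  '1101' -> accepted
  '0101' -> accepted
  '1111' -> rejected
  '0110' -> accepted
Checking each option for a counterexample:
  (A) (0|1)*1: '1' is rejected by the DFA but matches the regex → eliminated
  (B) 0(0|1)*: '0' is rejected by the DFA but matches the regex → eliminated
  (C) 1*(01*01*)*: ε is rejected by the DFA but matches the regex → eliminated
  (D) (0|1)*01(0|1)*: agrees with the DFA on all strings of length ≤ 4
Only (D) (0|1)*01(0|1)* is consistent with the DFA.

Final answer: (D) (0|1)*01(0|1)*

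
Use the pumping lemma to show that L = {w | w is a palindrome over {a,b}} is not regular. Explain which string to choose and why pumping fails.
Language: L = {w | w is a palindrome over {a,b}} (strings that read the same forwards and backwards)
Step 1: Assume for contradiction that L is regular, with pumping length p.
Step 2: Choose s = a^p b a^p. Then s ∈ L (it reads the same forwards and backwards) and |s| ≥ p.
Step 3: Consider any decomposition s = xyz with |xy| ≤ p and |y| > 0. Since |xy| ≤ p and the first p symbols of s are all a's, y = a^k for some k with 1 ≤ k ≤ p.
Step 4: Pumping up (i = 2): xy²z = a^(p+k) b a^p. Its reverse is a^p b a^(p+k) ≠ a^(p+k) b a^p (the single b is no longer in the middle), so xy²z is not a palindrome and xy²z ∉ L.
This contradicts the pumping lemma, so L is not regular.

Final answer: Choose s = a^p b a^p. Since |xy| ≤ p, y = a^k with k ≥ 1. Then xy²z = a^(p+k) b a^p is not a palindrome, so ∉ L.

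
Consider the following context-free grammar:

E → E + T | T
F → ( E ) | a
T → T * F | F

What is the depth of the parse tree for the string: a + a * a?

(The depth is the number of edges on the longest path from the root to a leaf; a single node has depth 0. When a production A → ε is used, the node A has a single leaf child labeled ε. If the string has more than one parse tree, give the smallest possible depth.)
The grammar is unambiguous; the parse tree of a + a * a is:
E → E + T at the root (depth 0).
  Left E (depth 1) → T (2) → F (3) → a (4).
  Right T (depth 1) → T * F; that T (2) → F (3) → a (4); F (2) → a (3).
The longest root-to-leaf paths have 4 edges.
Depth = 4.

Final answer: 4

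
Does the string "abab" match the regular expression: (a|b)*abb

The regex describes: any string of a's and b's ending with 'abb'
No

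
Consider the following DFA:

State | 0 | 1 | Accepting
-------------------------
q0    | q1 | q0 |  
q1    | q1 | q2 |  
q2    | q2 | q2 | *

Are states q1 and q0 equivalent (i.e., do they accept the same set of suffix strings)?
Try the suffix "1".
From q1: q1 → q2 — accepting.
From q0: q0 → q0 — not accepting.
The two states disagree on this suffix, so they are not equivalent.

Final answer: No. Distinguishing string: "1" - accepted from q1 but not from q0.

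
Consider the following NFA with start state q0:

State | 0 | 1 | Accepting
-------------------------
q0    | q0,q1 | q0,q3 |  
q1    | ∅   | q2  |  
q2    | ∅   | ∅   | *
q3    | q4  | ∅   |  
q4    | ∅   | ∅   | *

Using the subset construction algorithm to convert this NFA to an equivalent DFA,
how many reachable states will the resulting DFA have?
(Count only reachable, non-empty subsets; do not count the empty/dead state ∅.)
Start subset: {q0}
{q0}: on 0 → {q0, q1}, on 1 → {q0, q3}
{q0, q1}: on 0 → {q0, q1}, on 1 → {q0, q2, q3}
{q0, q3}: on 0 → {q0, q1, q4}, on 1 → {q0, q3}
{q0, q2, q3}: on 0 → {q0, q1, q4}, on 1 → {q0, q3}
{q0, q1, q4}: on 0 → {q0, q1}, on 1 → {q0, q2, q3}
Reachable non-empty subsets: {q0}, {q0, q1}, {q0, q3}, {q0, q2, q3}, {q0, q1, q4} — 5 in total.

Final answer: 5 states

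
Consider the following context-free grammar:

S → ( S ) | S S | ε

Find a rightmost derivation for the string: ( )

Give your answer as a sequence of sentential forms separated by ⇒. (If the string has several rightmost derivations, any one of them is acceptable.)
Start with S.
Step 1: the rightmost non-terminal is S; apply S → ( S ):  ( S )
Step 2: the rightmost non-terminal is S; apply S → ε:  ( )

Final answer: S ⇒ ( S ) ⇒ ( )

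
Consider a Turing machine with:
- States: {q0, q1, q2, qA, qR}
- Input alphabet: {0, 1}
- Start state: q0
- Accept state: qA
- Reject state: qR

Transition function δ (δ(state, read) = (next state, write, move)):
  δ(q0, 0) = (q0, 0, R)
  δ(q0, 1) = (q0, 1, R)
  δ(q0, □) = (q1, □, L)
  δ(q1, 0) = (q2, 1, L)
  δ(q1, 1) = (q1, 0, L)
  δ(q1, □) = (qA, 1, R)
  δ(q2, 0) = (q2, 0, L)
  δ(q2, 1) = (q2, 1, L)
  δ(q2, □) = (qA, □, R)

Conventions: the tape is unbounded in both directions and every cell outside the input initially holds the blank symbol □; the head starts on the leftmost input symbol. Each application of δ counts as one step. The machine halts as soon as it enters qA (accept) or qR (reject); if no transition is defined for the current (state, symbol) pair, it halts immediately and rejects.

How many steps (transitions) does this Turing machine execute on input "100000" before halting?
Step 0: [q0]100000 (head at position 0)
Step 1: δ(q0, 1) = (q0, 1, R)  ⊢  1[q0]00000 (head at position 1)
Step 2: δ(q0, 0) = (q0, 0, R)  ⊢  10[q0]0000 (head at position 2)
Step 3: δ(q0, 0) = (q0, 0, R)  ⊢  100[q0]000 (head at position 3)
Step 4: δ(q0, 0) = (q0, 0, R)  ⊢  1000[q0]00 (head at position 4)
Step 5: δ(q0, 0) = (q0, 0, R)  ⊢  10000[q0]0 (head at position 5)
Step 6: δ(q0, 0) = (q0, 0, R)  ⊢  100000[q0]□ (head at position 6)
Step 7: δ(q0, □) = (q1, □, L)  ⊢  10000[q1]0□ (head at position 5)
Step 8: δ(q1, 0) = (q2, 1, L)  ⊢  1000[q2]01□ (head at position 4)
Step 9: δ(q2, 0) = (q2, 0, L)  ⊢  100[q2]001□ (head at position 3)
Step 10: δ(q2, 0) = (q2, 0, L)  ⊢  10[q2]0001□ (head at position 2)
Step 11: δ(q2, 0) = (q2, 0, L)  ⊢  1[q2]00001□ (head at position 1)
Step 12: δ(q2, 0) = (q2, 0, L)  ⊢  [q2]100001□ (head at position 0)
Step 13: δ(q2, 1) = (q2, 1, L)  ⊢  [q2]□100001□ (head at position -1)
Step 14: δ(q2, □) = (qA, □, R)  ⊢  □[qA]100001□ (head at position 0)
The machine is in qA, so it halts and accepts.
Number of transitions executed: 14.

Final answer: 14 steps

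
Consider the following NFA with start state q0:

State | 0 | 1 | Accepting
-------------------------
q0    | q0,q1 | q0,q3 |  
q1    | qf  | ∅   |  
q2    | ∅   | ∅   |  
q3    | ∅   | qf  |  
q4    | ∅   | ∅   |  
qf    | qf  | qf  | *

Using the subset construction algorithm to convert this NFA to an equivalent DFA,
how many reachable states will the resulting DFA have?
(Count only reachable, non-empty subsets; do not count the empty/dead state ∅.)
Start subset: {q0}
{q0}: on 0 → {q0, q1}, on 1 → {q0, q3}
{q0, q1}: on 0 → {q0, q1, qf}, on 1 → {q0, q3}
{q0, q3}: on 0 → {q0, q1}, on 1 → {q0, q3, qf}
{q0, q1, qf}: on 0 → {q0, q1, qf}, on 1 → {q0, q3, qf}
{q0, q3, qf}: on 0 → {q0, q1, qf}, on 1 → {q0, q3, qf}
Reachable non-empty subsets: {q0}, {q0, q1}, {q0, q3}, {q0, q1, qf}, {q0, q3, qf} — 5 in total.

Final answer: 5 states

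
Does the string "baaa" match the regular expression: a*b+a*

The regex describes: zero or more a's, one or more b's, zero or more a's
Yes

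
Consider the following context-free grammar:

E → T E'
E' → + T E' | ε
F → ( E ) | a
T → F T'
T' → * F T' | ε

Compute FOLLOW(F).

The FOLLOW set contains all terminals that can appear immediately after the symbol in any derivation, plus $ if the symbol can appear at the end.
Useful FIRST sets: FIRST(E') = {+, ε}, FIRST(T') = {*, ε} (both E' and T' are nullable).
FOLLOW(E): E is the start symbol → $; E appears in F → ( E ) followed by ')' → FOLLOW(E) = {), $}.
FOLLOW(E'): E' appears at the right end of E → T E' and of E' → + T E', so FOLLOW(E') ⊇ FOLLOW(E) (the second occurrence adds nothing new). FOLLOW(E') = {), $}.
FOLLOW(T): in E → T E' and E' → + T E', T is followed by E': add FIRST(E') minus ε = {+}; since E' is nullable, also add FOLLOW(E) and FOLLOW(E') = {), $}. FOLLOW(T) = {+, ), $}.
FOLLOW(T'): T' appears at the right end of T → F T' and of T' → * F T', so FOLLOW(T') = FOLLOW(T) = {+, ), $}.
FOLLOW(F): in T → F T' and T' → * F T', F is followed by T': add FIRST(T') minus ε = {*}; since T' is nullable, also add FOLLOW(T) and FOLLOW(T') = {+, ), $}. FOLLOW(F) = {*, +, ), $}.

Final answer: {$, ), *, +}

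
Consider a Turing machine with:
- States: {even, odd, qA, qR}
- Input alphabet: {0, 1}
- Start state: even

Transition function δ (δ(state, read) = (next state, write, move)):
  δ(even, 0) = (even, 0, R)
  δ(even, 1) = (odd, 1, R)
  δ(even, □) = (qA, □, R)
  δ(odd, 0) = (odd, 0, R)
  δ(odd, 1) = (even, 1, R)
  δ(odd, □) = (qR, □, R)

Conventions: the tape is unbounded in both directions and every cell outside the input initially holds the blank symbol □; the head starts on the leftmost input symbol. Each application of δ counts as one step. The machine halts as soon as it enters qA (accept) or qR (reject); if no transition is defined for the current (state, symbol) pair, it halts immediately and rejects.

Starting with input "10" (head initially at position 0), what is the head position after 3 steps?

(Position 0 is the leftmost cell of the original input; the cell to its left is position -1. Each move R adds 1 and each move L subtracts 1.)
Step 0: [even]10 (head at position 0)
Step 1: δ(even, 1) = (odd, 1, R)  ⊢  1[odd]0 (head at position 1)
Step 2: δ(odd, 0) = (odd, 0, R)  ⊢  10[odd]□ (head at position 2)
Step 3: δ(odd, □) = (qR, □, R)  ⊢  10□[qR]□ (head at position 3)
Head position after 3 steps: 3

Final answer: Position 3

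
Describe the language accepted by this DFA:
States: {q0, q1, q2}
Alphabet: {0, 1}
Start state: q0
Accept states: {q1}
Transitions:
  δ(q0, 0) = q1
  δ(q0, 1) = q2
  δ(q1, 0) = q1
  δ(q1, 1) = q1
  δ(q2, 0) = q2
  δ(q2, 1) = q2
Analyzing the DFA structure:
Start state: q0
Accept states: {q1}
Interpreting what each state remembers (checking against the transitions):
  q0: nothing has been read yet
  q1: the first symbol was 0
  q2: the first symbol was 1 (trap state)
  δ(q0, 0): in q0 (nothing has been read yet), after reading 0 we have: the first symbol was 0 → q1
  δ(q0, 1): in q0 (nothing has been read yet), after reading 1 we have: the first symbol was 1 (trap state) → q2
  δ(q1, 0): in q1 (the first symbol was 0), after reading 0 we have: the first symbol was 0 → q1
  δ(q1, 1): in q1 (the first symbol was 0), after reading 1 we have: the first symbol was 0 → q1
  δ(q2, 0): in q2 (the first symbol was 1 (trap state)), after reading 0 we have: the first symbol was 1 (trap state) → q2
  δ(q2, 1): in q2 (the first symbol was 1 (trap state)), after reading 1 we have: the first symbol was 1 (trap state) → q2
A string is accepted iff it ends in {q1}, i.e. the first symbol was 0.
Language: All binary strings starting with 0

Final answer: All binary strings starting with 0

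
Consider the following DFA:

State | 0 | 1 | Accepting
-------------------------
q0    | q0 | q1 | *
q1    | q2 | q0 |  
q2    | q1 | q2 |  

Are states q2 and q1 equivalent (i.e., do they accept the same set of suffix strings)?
Try the suffix "1".
From q2: q2 → q2 — not accepting.
From q1: q1 → q0 — accepting.
The two states disagree on this suffix, so they are not equivalent.

Final answer: No. Distinguishing string: "1" - accepted from q1 but not from q2.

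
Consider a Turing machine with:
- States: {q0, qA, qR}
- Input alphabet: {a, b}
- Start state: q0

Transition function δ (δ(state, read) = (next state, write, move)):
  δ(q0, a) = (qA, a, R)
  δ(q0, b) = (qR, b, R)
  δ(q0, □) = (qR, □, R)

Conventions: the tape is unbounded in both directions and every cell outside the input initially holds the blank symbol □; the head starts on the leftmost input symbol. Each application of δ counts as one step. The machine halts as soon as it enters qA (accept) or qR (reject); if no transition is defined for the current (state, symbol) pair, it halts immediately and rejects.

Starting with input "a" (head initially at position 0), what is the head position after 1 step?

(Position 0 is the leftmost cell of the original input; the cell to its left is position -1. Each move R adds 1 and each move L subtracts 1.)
Step 0: [q0]a (head at position 0)
Step 1: δ(q0, a) = (qA, a, R)  ⊢  a[qA]□ (head at position 1)
Head position after 1 step: 1

Final answer: Position 1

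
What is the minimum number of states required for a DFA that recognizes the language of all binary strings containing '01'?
Language: binary strings containing '01'
Lower bound (Myhill–Nerode): the prefixes ε, 0, 01 are pairwise distinguishable:
  ε vs 01: suffix ε distinguishes them (ε is rejected, 01 is accepted)
  0 vs 01: suffix ε distinguishes them (0 is rejected, 01 is accepted)
  ε vs 0: suffix 1 distinguishes them (ε·1 = 1 is rejected, 0·1 = 01 is accepted)
So any DFA needs at least 3 states.
Upper bound: a DFA with 3 states exists (one state per class above: 'no progress', 'last symbol 0', and 'seen 01' (accepting sink)).
Minimum states: 3

Final answer: 3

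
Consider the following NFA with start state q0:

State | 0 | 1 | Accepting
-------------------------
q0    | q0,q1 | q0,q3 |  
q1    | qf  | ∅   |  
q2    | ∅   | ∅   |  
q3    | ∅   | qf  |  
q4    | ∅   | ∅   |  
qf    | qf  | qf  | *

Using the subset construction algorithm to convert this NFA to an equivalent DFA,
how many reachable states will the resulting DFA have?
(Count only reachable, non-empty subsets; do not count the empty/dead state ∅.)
Start subset: {q0}
{q0}: on 0 → {q0, q1}, on 1 → {q0, q3}
{q0, q1}: on 0 → {q0, q1, qf}, on 1 → {q0, q3}
{q0, q3}: on 0 → {q0, q1}, on 1 → {q0, q3, qf}
{q0, q1, qf}: on 0 → {q0, q1, qf}, on 1 → {q0, q3, qf}
{q0, q3, qf}: on 0 → {q0, q1, qf}, on 1 → {q0, q3, qf}
Reachable non-empty subsets: {q0}, {q0, q1}, {q0, q3}, {q0, q1, qf}, {q0, q3, qf} — 5 in total.

Final answer: 5 states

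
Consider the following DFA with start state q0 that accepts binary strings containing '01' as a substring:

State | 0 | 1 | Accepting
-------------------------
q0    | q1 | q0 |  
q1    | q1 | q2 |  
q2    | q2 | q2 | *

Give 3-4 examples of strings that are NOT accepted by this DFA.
Any strings that end in a non-accepting state work; for example:
ε: q0; q0 is not accepting → rejected
"000": q0 → q1 → q1 → q1; q1 is not accepting → rejected
"0000": q0 → q1 → q1 → q1 → q1; q1 is not accepting → rejected
"1000": q0 → q0 → q1 → q1 → q1; q1 is not accepting → rejected

Final answer: ε, "000", "0000", "1000"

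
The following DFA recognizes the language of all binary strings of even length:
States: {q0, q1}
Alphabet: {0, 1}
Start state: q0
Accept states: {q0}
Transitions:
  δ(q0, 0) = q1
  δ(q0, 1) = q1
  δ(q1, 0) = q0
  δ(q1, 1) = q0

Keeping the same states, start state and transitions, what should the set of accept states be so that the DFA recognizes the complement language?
The DFA is complete (every state has a transition on every symbol), so the complement
is recognized by the same DFA with accepting and non-accepting states swapped.
Original accept states: {q0}
Complement accept states = All states - Original accept states
= {q0, q1} - {q0}
= {q1}
Complement language: strings of ODD length

Final answer: {q1}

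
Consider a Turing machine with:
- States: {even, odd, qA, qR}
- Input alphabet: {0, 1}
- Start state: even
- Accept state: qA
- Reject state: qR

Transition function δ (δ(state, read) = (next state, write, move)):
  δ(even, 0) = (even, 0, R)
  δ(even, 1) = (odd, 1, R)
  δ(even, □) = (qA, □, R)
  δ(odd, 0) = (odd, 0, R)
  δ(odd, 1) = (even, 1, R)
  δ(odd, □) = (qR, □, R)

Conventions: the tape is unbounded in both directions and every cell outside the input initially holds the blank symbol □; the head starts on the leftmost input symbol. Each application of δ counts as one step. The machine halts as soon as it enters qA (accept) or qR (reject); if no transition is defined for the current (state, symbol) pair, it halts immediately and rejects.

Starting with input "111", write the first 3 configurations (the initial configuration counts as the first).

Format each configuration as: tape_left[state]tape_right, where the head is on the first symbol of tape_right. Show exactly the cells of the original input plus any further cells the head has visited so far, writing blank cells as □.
Step 0: [even]111 (head at position 0)
Step 1: δ(even, 1) = (odd, 1, R)  ⊢  1[odd]11 (head at position 1)
Step 2: δ(odd, 1) = (even, 1, R)  ⊢  11[even]1 (head at position 2)

Final answer: [even]111 ⊢ 1[odd]11 ⊢ 11[even]1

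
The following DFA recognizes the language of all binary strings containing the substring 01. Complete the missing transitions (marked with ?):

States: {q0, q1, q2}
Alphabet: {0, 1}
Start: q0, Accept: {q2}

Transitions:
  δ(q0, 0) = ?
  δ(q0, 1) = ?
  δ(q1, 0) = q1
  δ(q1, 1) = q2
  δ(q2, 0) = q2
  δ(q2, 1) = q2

What each state remembers (consistent with the given transitions and accept states):
  q0: 01 not seen yet and the last symbol was not 0
  q1: 01 not seen yet and the last symbol was 0
  q2: the substring 01 has already been seen
Filling in the missing entries:
  δ(q0, 0): in q0 (01 not seen yet and the last symbol was not 0), after reading 0 we have: 01 not seen yet and the last symbol was 0 → q1
  δ(q0, 1): in q0 (01 not seen yet and the last symbol was not 0), after reading 1 we have: 01 not seen yet and the last symbol was not 0 → q0

Final answer: δ(q0, 0) = q1; δ(q0, 1) = q0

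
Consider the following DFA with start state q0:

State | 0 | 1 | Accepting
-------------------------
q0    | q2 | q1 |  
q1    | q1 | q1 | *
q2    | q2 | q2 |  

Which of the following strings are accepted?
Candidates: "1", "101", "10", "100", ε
"1": q0 → q1; q1 is accepting → accepted
"101": q0 → q1 → q1 → q1; q1 is accepting → accepted
"10": q0 → q1 → q1; q1 is accepting → accepted
"100": q0 → q1 → q1 → q1; q1 is accepting → accepted
ε: q0; q0 is not accepting → rejected

Final answer: "1", "101", "10", "100"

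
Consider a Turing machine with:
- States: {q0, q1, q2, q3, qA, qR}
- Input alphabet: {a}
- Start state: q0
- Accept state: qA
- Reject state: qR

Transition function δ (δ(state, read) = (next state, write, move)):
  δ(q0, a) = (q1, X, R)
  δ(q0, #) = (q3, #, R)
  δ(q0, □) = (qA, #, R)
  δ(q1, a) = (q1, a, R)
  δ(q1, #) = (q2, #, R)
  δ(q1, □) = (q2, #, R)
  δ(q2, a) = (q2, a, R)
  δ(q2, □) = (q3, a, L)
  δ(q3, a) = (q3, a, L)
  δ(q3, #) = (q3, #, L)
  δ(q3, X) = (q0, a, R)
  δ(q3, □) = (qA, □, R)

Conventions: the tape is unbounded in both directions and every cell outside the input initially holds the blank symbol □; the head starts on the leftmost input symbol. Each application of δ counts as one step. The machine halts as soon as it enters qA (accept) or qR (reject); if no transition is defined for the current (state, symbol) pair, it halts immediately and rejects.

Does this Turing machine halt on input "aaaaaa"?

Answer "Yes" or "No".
Trace (configuration after each step, as tape_left[state]tape_right with head position):
Step 0: [q0]aaaaaa (head at position 0)
Step 1: X[q1]aaaaa (head 1)
Step 2: Xa[q1]aaaa (head 2)
Step 3: Xaa[q1]aaa (head 3)
Step 4: Xaaa[q1]aa (head 4)
Step 5: Xaaaa[q1]a (head 5)
Step 6: Xaaaaa[q1]□ (head 6)
Step 7: Xaaaaa#[q2]□ (head 7)
Step 8: Xaaaaa[q3]#a (head 6)
Step 9: Xaaaa[q3]a#a (head 5)
Step 10: Xaaa[q3]aa#a (head 4)
Step 11: Xaa[q3]aaa#a (head 3)
Step 12: Xa[q3]aaaa#a (head 2)
Step 13: X[q3]aaaaa#a (head 1)
Step 14: [q3]Xaaaaa#a (head 0)
Step 15: a[q0]aaaaa#a (head 1)
Step 16: aX[q1]aaaa#a (head 2)
Step 17: aXa[q1]aaa#a (head 3)
Step 18: aXaa[q1]aa#a (head 4)
Step 19: aXaaa[q1]a#a (head 5)
Step 20: aXaaaa[q1]#a (head 6)
Step 21: aXaaaa#[q2]a (head 7)
Step 22: aXaaaa#a[q2]□ (head 8)
Step 23: aXaaaa#[q3]aa (head 7)
Step 24: aXaaaa[q3]#aa (head 6)
Step 25: aXaaa[q3]a#aa (head 5)
Step 26: aXaa[q3]aa#aa (head 4)
Step 27: aXa[q3]aaa#aa (head 3)
Step 28: aX[q3]aaaa#aa (head 2)
Step 29: a[q3]Xaaaa#aa (head 1)
Step 30: aa[q0]aaaa#aa (head 2)
Step 31: aaX[q1]aaa#aa (head 3)
Step 32: aaXa[q1]aa#aa (head 4)
Step 33: aaXaa[q1]a#aa (head 5)
Step 34: aaXaaa[q1]#aa (head 6)
Step 35: aaXaaa#[q2]aa (head 7)
Step 36: aaXaaa#a[q2]a (head 8)
Step 37: aaXaaa#aa[q2]□ (head 9)
Step 38: aaXaaa#a[q3]aa (head 8)
Step 39: aaXaaa#[q3]aaa (head 7)
Step 40: aaXaaa[q3]#aaa (head 6)
Step 41: aaXaa[q3]a#aaa (head 5)
Step 42: aaXa[q3]aa#aaa (head 4)
Step 43: aaX[q3]aaa#aaa (head 3)
Step 44: aa[q3]Xaaa#aaa (head 2)
Step 45: aaa[q0]aaa#aaa (head 3)
Step 46: aaaX[q1]aa#aaa (head 4)
Step 47: aaaXa[q1]a#aaa (head 5)
Step 48: aaaXaa[q1]#aaa (head 6)
Step 49: aaaXaa#[q2]aaa (head 7)
Step 50: aaaXaa#a[q2]aa (head 8)
Step 51: aaaXaa#aa[q2]a (head 9)
Step 52: aaaXaa#aaa[q2]□ (head 10)
Step 53: aaaXaa#aa[q3]aa (head 9)
Step 54: aaaXaa#a[q3]aaa (head 8)
Step 55: aaaXaa#[q3]aaaa (head 7)
Step 56: aaaXaa[q3]#aaaa (head 6)
Step 57: aaaXa[q3]a#aaaa (head 5)
Step 58: aaaX[q3]aa#aaaa (head 4)
Step 59: aaa[q3]Xaa#aaaa (head 3)
Step 60: aaaa[q0]aa#aaaa (head 4)
Step 61: aaaaX[q1]a#aaaa (head 5)
Step 62: aaaaXa[q1]#aaaa (head 6)
Step 63: aaaaXa#[q2]aaaa (head 7)
Step 64: aaaaXa#a[q2]aaa (head 8)
Step 65: aaaaXa#aa[q2]aa (head 9)
Step 66: aaaaXa#aaa[q2]a (head 10)
Step 67: aaaaXa#aaaa[q2]□ (head 11)
Step 68: aaaaXa#aaa[q3]aa (head 10)
Step 69: aaaaXa#aa[q3]aaa (head 9)
Step 70: aaaaXa#a[q3]aaaa (head 8)
Step 71: aaaaXa#[q3]aaaaa (head 7)
Step 72: aaaaXa[q3]#aaaaa (head 6)
Step 73: aaaaX[q3]a#aaaaa (head 5)
Step 74: aaaa[q3]Xa#aaaaa (head 4)
Step 75: aaaaa[q0]a#aaaaa (head 5)
Step 76: aaaaaX[q1]#aaaaa (head 6)
Step 77: aaaaaX#[q2]aaaaa (head 7)
Step 78: aaaaaX#a[q2]aaaa (head 8)
Step 79: aaaaaX#aa[q2]aaa (head 9)
Step 80: aaaaaX#aaa[q2]aa (head 10)
Step 81: aaaaaX#aaaa[q2]a (head 11)
Step 82: aaaaaX#aaaaa[q2]□ (head 12)
Step 83: aaaaaX#aaaa[q3]aa (head 11)
Step 84: aaaaaX#aaa[q3]aaa (head 10)
Step 85: aaaaaX#aa[q3]aaaa (head 9)
Step 86: aaaaaX#a[q3]aaaaa (head 8)
Step 87: aaaaaX#[q3]aaaaaa (head 7)
Step 88: aaaaaX[q3]#aaaaaa (head 6)
Step 89: aaaaa[q3]X#aaaaaa (head 5)
Step 90: aaaaaa[q0]#aaaaaa (head 6)
Step 91: aaaaaa#[q3]aaaaaa (head 7)
Step 92: aaaaaa[q3]#aaaaaa (head 6)
Step 93: aaaaa[q3]a#aaaaaa (head 5)
Step 94: aaaa[q3]aa#aaaaaa (head 4)
Step 95: aaa[q3]aaa#aaaaaa (head 3)
Step 96: aa[q3]aaaa#aaaaaa (head 2)
Step 97: a[q3]aaaaa#aaaaaa (head 1)
Step 98: [q3]aaaaaa#aaaaaa (head 0)
Step 99: [q3]□aaaaaa#aaaaaa (head -1)
Step 100: □[qA]aaaaaa#aaaaaa (head 0)
The machine is in qA, so it halts and accepts.
It halts after 100 steps.

Final answer: Yes - halts after 100 steps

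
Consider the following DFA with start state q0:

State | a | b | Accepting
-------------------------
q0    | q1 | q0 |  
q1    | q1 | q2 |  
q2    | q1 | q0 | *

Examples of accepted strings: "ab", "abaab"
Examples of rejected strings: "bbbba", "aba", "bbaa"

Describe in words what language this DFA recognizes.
strings over {a,b} ending with 'ab'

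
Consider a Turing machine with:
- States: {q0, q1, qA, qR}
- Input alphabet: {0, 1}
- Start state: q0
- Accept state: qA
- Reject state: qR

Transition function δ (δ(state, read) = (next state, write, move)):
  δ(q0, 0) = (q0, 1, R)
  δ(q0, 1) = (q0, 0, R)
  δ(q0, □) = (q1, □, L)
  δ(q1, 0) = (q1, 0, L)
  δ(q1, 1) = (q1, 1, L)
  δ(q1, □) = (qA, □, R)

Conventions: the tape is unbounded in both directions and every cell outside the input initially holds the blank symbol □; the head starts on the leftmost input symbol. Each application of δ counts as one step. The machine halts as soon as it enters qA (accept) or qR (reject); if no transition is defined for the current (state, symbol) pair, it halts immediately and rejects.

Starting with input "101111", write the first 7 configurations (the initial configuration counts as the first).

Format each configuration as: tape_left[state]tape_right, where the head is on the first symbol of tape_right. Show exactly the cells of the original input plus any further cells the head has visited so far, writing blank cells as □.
Step 0: [q0]101111 (head at position 0)
Step 1: δ(q0, 1) = (q0, 0, R)  ⊢  0[q0]01111 (head at position 1)
Step 2: δ(q0, 0) = (q0, 1, R)  ⊢  01[q0]1111 (head at position 2)
Step 3: δ(q0, 1) = (q0, 0, R)  ⊢  010[q0]111 (head at position 3)
Step 4: δ(q0, 1) = (q0, 0, R)  ⊢  0100[q0]11 (head at position 4)
Step 5: δ(q0, 1) = (q0, 0, R)  ⊢  01000[q0]1 (head at position 5)
Step 6: δ(q0, 1) = (q0, 0, R)  ⊢  010000[q0]□ (head at position 6)

Final answer: [q0]101111 ⊢ 0[q0]01111 ⊢ 01[q0]1111 ⊢ 010[q0]111 ⊢ 0100[q0]11 ⊢ 01000[q0]1 ⊢ 010000[q0]□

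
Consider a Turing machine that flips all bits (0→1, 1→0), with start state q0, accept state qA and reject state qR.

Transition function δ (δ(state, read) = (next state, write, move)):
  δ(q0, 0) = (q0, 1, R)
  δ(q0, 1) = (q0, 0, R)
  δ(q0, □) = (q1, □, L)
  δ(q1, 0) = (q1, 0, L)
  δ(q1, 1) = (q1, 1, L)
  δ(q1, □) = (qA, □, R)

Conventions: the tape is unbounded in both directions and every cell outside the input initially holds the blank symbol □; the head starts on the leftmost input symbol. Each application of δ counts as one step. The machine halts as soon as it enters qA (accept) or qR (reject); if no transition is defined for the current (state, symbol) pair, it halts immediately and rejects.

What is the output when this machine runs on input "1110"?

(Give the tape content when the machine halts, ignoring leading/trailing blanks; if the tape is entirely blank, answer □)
Step 0: [q0]1110 (head at position 0)
Step 1: δ(q0, 1) = (q0, 0, R)  ⊢  0[q0]110 (head at position 1)
Step 2: δ(q0, 1) = (q0, 0, R)  ⊢  00[q0]10 (head at position 2)
Step 3: δ(q0, 1) = (q0, 0, R)  ⊢  000[q0]0 (head at position 3)
Step 4: δ(q0, 0) = (q0, 1, R)  ⊢  0001[q0]□ (head at position 4)
Step 5: δ(q0, □) = (q1, □, L)  ⊢  000[q1]1□ (head at position 3)
Step 6: δ(q1, 1) = (q1, 1, L)  ⊢  00[q1]01□ (head at position 2)
Step 7: δ(q1, 0) = (q1, 0, L)  ⊢  0[q1]001□ (head at position 1)
Step 8: δ(q1, 0) = (q1, 0, L)  ⊢  [q1]0001□ (head at position 0)
Step 9: δ(q1, 0) = (q1, 0, L)  ⊢  [q1]□0001□ (head at position -1)
Step 10: δ(q1, □) = (qA, □, R)  ⊢  □[qA]0001□ (head at position 0)
The machine is in qA, so it halts and accepts.
Tape content when halted (ignoring surrounding blanks): 0001

Final answer: Output: 0001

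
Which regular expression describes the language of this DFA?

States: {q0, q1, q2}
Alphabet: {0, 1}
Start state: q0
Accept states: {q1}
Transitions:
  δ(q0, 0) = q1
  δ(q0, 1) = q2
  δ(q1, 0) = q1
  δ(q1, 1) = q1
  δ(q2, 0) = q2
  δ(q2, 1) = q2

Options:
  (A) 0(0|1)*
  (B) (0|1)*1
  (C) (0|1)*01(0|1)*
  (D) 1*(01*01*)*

Testing sample strings against the DFA:
  '00' -> accepted
  '1100' -> rejected
  '0001' -> accepted
  '1101' -> rejected
Checking each option for a counterexample:
  (A) 0(0|1)*: agrees with the DFA on all strings of length ≤ 4
  (B) (0|1)*1: '0' is accepted by the DFA but does not match the regex → eliminated
  (C) (0|1)*01(0|1)*: '0' is accepted by the DFA but does not match the regex → eliminated
  (D) 1*(01*01*)*: ε is rejected by the DFA but matches the regex → eliminated
Only (A) 0(0|1)* is consistent with the DFA.

Final answer: (A) 0(0|1)*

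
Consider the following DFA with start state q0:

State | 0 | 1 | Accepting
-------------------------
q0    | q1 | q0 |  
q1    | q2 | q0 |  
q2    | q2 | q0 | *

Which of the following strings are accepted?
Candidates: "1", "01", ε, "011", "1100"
"1": q0 → q0; q0 is not accepting → rejected
"01": q0 → q1 → q0; q0 is not accepting → rejected
ε: q0; q0 is not accepting → rejected
"011": q0 → q1 → q0 → q0; q0 is not accepting → rejected
"1100": q0 → q0 → q0 → q1 → q2; q2 is accepting → accepted

Final answer: "1100"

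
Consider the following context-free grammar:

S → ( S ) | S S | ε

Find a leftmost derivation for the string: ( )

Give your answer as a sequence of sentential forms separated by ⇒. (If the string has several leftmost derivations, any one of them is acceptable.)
Start with S.
Step 1: the leftmost non-terminal is S; apply S → ( S ):  ( S )
Step 2: the leftmost non-terminal is S; apply S → ε:  ( )

Final answer: S ⇒ ( S ) ⇒ ( )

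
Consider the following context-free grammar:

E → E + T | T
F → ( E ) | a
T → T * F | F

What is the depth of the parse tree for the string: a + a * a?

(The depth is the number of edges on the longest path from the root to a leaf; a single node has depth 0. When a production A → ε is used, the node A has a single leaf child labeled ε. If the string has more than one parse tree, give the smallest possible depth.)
The grammar is unambiguous; the parse tree of a + a * a is:
E → E + T at the root (depth 0).
  Left E (depth 1) → T (2) → F (3) → a (4).
  Right T (depth 1) → T * F; that T (2) → F (3) → a (4); F (2) → a (3).
The longest root-to-leaf paths have 4 edges.
Depth = 4.

Final answer: 4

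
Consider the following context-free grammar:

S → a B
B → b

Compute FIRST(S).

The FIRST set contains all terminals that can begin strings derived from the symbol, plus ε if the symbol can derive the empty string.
S has the single production S → a B, whose right-hand side begins with the terminal a. So FIRST(S) = {a}.

Final answer: {a}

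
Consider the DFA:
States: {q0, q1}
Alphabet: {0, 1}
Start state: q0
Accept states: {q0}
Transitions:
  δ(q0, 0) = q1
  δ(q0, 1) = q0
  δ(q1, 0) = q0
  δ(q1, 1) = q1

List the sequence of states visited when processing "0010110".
Starting at q0
Read '0': q0 -> q1
Read '0': q1 -> q0
Read '1': q0 -> q0
Read '0': q0 -> q1
Read '1': q1 -> q1
Read '1': q1 -> q1
Read '0': q1 -> q0

Final answer: q0 -> q1 -> q0 -> q0 -> q1 -> q1 -> q1 -> q0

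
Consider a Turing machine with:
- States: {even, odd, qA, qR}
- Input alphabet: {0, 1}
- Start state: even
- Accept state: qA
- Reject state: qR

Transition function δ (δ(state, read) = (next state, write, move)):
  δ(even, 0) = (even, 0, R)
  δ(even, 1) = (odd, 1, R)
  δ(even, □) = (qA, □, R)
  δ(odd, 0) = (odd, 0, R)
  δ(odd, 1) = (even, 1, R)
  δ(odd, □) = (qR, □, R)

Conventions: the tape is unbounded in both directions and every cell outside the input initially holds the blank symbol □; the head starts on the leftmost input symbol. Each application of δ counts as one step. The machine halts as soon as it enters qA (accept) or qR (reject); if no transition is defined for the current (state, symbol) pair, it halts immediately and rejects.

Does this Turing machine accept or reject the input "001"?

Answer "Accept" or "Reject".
Step 0: [even]001 (head at position 0)
Step 1: δ(even, 0) = (even, 0, R)  ⊢  0[even]01 (head at position 1)
Step 2: δ(even, 0) = (even, 0, R)  ⊢  00[even]1 (head at position 2)
Step 3: δ(even, 1) = (odd, 1, R)  ⊢  001[odd]□ (head at position 3)
Step 4: δ(odd, □) = (qR, □, R)  ⊢  001□[qR]□ (head at position 4)
The machine is in qR, so it halts and rejects.

Final answer: Reject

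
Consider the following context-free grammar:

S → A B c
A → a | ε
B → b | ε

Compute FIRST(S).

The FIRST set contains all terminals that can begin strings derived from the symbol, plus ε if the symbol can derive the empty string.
FIRST(A) = {a, ε} (A → a | ε) and FIRST(B) = {b, ε} (B → b | ε).
For S → A B c: add FIRST(A) minus ε = {a}; A is nullable, so also add FIRST(B) minus ε = {b}; B is nullable too, so also add FIRST(c) = {c}. The terminal c is never erased, so S is not nullable and ε is not included.
FIRST(S) = {a, b, c}.

Final answer: {a, b, c}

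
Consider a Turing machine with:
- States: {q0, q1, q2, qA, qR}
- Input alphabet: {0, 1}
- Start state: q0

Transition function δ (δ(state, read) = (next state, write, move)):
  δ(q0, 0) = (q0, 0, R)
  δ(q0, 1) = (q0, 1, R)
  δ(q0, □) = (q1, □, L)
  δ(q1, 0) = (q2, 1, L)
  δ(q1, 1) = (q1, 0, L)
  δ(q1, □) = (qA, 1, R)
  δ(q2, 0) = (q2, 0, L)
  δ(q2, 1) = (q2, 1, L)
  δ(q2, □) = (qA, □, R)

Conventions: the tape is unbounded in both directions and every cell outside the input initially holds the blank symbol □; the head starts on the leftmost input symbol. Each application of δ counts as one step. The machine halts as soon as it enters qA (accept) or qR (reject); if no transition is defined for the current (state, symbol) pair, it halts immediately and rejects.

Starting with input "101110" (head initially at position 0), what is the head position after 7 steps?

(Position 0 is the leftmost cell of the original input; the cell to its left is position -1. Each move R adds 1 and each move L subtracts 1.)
Step 0: [q0]101110 (head at position 0)
Step 1: δ(q0, 1) = (q0, 1, R)  ⊢  1[q0]01110 (head at position 1)
Step 2: δ(q0, 0) = (q0, 0, R)  ⊢  10[q0]1110 (head at position 2)
Step 3: δ(q0, 1) = (q0, 1, R)  ⊢  101[q0]110 (head at position 3)
Step 4: δ(q0, 1) = (q0, 1, R)  ⊢  1011[q0]10 (head at position 4)
Step 5: δ(q0, 1) = (q0, 1, R)  ⊢  10111[q0]0 (head at position 5)
Step 6: δ(q0, 0) = (q0, 0, R)  ⊢  101110[q0]□ (head at position 6)
Step 7: δ(q0, □) = (q1, □, L)  ⊢  10111[q1]0□ (head at position 5)
Head position after 7 steps: 5

Final answer: Position 5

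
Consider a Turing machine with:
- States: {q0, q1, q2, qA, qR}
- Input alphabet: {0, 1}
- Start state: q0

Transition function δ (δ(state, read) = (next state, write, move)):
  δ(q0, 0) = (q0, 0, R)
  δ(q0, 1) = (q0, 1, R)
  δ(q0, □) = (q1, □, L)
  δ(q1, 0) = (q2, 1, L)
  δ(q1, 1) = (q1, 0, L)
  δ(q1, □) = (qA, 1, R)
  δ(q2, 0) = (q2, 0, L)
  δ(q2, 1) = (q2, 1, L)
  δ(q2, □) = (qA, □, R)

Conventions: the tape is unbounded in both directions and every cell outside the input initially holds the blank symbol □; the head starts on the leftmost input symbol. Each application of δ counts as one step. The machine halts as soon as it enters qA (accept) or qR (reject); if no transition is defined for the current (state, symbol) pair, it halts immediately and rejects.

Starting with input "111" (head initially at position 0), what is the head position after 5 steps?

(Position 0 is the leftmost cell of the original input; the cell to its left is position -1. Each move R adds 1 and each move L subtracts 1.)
Step 0: [q0]111 (head at position 0)
Step 1: δ(q0, 1) = (q0, 1, R)  ⊢  1[q0]11 (head at position 1)
Step 2: δ(q0, 1) = (q0, 1, R)  ⊢  11[q0]1 (head at position 2)
Step 3: δ(q0, 1) = (q0, 1, R)  ⊢  111[q0]□ (head at position 3)
Step 4: δ(q0, □) = (q1, □, L)  ⊢  11[q1]1□ (head at position 2)
Step 5: δ(q1, 1) = (q1, 0, L)  ⊢  1[q1]10□ (head at position 1)
Head position after 5 steps: 1

Final answer: Position 1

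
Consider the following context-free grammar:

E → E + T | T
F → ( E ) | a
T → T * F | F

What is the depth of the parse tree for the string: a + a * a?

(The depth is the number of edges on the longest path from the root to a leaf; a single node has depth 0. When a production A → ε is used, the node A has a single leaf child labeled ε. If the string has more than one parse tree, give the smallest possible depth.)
The grammar is unambiguous; the parse tree of a + a * a is:
E → E + T at the root (depth 0).
  Left E (depth 1) → T (2) → F (3) → a (4).
  Right T (depth 1) → T * F; that T (2) → F (3) → a (4); F (2) → a (3).
The longest root-to-leaf paths have 4 edges.
Depth = 4.

Final answer: 4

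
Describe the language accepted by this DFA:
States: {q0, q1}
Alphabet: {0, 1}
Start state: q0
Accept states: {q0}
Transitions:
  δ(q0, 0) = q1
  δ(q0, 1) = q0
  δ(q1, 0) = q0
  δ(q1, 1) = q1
Analyzing the DFA structure:
Start state: q0
Accept states: {q0}
Interpreting what each state remembers (checking against the transitions):
  q0: an even number of 0s has been read so far
  q1: an odd number of 0s has been read so far
  δ(q0, 0): in q0 (an even number of 0s has been read so far), after reading 0 we have: an odd number of 0s has been read so far → q1
  δ(q0, 1): in q0 (an even number of 0s has been read so far), after reading 1 we have: an even number of 0s has been read so far → q0
  δ(q1, 0): in q1 (an odd number of 0s has been read so far), after reading 0 we have: an even number of 0s has been read so far → q0
  δ(q1, 1): in q1 (an odd number of 0s has been read so far), after reading 1 we have: an odd number of 0s has been read so far → q1
A string is accepted iff it ends in {q0}, i.e. an even number of 0s has been read so far.
Language: All binary strings with an even number of 0s

Final answer: All binary strings with an even number of 0s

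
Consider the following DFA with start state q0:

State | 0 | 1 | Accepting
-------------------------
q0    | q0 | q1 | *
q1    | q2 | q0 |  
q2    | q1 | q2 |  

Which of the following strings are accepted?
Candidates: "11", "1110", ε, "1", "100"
"11": q0 → q1 → q0; q0 is accepting → accepted
"1110": q0 → q1 → q0 → q1 → q2; q2 is not accepting → rejected
ε: q0; q0 is accepting → accepted
"1": q0 → q1; q1 is not accepting → rejected
"100": q0 → q1 → q2 → q1; q1 is not accepting → rejected

Final answer: "11", ε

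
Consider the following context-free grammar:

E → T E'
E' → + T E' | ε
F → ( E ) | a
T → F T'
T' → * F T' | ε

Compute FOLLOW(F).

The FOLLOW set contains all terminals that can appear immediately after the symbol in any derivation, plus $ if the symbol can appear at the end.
Useful FIRST sets: FIRST(E') = {+, ε}, FIRST(T') = {*, ε} (both E' and T' are nullable).
FOLLOW(E): E is the start symbol → $; E appears in F → ( E ) followed by ')' → FOLLOW(E) = {), $}.
FOLLOW(E'): E' appears at the right end of E → T E' and of E' → + T E', so FOLLOW(E') ⊇ FOLLOW(E) (the second occurrence adds nothing new). FOLLOW(E') = {), $}.
FOLLOW(T): in E → T E' and E' → + T E', T is followed by E': add FIRST(E') minus ε = {+}; since E' is nullable, also add FOLLOW(E) and FOLLOW(E') = {), $}. FOLLOW(T) = {+, ), $}.
FOLLOW(T'): T' appears at the right end of T → F T' and of T' → * F T', so FOLLOW(T') = FOLLOW(T) = {+, ), $}.
FOLLOW(F): in T → F T' and T' → * F T', F is followed by T': add FIRST(T') minus ε = {*}; since T' is nullable, also add FOLLOW(T) and FOLLOW(T') = {+, ), $}. FOLLOW(F) = {*, +, ), $}.

Final answer: {$, ), *, +}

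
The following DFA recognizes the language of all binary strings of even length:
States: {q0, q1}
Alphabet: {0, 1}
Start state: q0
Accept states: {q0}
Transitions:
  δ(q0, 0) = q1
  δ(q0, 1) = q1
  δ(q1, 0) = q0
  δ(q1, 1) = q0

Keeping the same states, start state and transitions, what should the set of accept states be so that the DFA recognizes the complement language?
The DFA is complete (every state has a transition on every symbol), so the complement
is recognized by the same DFA with accepting and non-accepting states swapped.
Original accept states: {q0}
Complement accept states = All states - Original accept states
= {q0, q1} - {q0}
= {q1}
Complement language: strings of ODD length

Final answer: {q1}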